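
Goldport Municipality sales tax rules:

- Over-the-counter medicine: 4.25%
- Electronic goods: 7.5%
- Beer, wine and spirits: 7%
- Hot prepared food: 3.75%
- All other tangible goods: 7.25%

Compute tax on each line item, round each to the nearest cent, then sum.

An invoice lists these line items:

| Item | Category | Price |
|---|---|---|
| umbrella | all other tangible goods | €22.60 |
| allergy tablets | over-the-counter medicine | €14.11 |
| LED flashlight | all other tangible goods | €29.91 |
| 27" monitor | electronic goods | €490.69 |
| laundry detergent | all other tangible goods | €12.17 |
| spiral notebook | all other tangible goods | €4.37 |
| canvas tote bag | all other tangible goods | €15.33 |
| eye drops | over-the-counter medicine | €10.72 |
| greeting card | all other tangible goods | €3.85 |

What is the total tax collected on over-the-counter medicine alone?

€1.06

Allergy tablets €14.11: over-the-counter medicine → 4.25% → €0.60
Eye drops €10.72: over-the-counter medicine → 4.25% → €0.46
Tax on over-the-counter medicine = €0.60 + €0.46 = €1.06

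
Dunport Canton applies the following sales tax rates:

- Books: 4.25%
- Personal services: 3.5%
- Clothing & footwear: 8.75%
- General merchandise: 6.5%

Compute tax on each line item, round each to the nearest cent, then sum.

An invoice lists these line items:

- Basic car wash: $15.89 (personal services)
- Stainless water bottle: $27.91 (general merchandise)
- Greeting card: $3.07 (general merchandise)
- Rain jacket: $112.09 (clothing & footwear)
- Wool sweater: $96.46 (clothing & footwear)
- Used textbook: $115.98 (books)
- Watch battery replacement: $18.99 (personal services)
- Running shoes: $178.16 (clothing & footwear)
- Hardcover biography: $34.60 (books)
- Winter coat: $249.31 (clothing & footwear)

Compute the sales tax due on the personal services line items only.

$1.22

Basic car wash $15.89: personal services → 3.5% → $0.56
Watch battery replacement $18.99: personal services → 3.5% → $0.66
Tax on personal services = $0.56 + $0.66 = $1.22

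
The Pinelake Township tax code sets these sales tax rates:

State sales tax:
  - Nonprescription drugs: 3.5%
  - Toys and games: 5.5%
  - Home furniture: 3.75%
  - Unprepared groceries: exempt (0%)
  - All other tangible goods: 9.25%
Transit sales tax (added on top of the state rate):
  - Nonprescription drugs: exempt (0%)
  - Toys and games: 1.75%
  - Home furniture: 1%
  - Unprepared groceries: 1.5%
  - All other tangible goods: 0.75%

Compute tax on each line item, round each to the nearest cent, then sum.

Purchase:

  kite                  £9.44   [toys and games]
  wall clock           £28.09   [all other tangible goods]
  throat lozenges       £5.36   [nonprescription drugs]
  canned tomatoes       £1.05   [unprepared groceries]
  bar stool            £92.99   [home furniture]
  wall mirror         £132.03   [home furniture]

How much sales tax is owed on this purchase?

Kite £9.44: toys and games → 5.5% + 1.75% transit = 7.25% → £0.68
Wall clock £28.09: all other tangible goods → 9.25% + 0.75% transit = 10% → £2.81
Throat lozenges £5.36: nonprescription drugs → 3.5% + 0% transit = 3.5% → £0.19
Canned tomatoes £1.05: unprepared groceries → 0% + 1.5% transit = 1.5% → £0.02
Bar stool £92.99: home furniture → 3.75% + 1% transit = 4.75% → £4.42
Wall mirror £132.03: home furniture → 3.75% + 1% transit = 4.75% → £6.27
Total tax = £0.68 + £2.81 + £0.19 + £0.02 + £4.42 + £6.27 = £14.39

£14.39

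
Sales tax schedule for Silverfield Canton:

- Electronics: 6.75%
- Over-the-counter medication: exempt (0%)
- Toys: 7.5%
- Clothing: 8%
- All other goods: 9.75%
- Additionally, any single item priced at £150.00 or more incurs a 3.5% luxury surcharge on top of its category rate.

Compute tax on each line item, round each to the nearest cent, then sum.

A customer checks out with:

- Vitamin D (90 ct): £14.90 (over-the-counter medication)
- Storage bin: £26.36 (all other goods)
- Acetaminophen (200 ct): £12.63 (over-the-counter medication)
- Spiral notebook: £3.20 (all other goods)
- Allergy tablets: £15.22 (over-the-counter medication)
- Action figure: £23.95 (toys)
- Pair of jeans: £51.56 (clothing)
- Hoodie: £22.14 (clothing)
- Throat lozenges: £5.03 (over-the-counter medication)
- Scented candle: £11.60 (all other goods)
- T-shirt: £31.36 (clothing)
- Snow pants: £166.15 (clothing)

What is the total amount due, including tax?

Vitamin D (90 ct) £14.90: over-the-counter medication → 0% → £0.00
Storage bin £26.36: all other goods → 9.75% → £2.57
Acetaminophen (200 ct) £12.63: over-the-counter medication → 0% → £0.00
Spiral notebook £3.20: all other goods → 9.75% → £0.31
Allergy tablets £15.22: over-the-counter medication → 0% → £0.00
Action figure £23.95: toys → 7.5% → £1.80
Pair of jeans £51.56: clothing → 8% → £4.12
Hoodie £22.14: clothing → 8% → £1.77
Throat lozenges £5.03: over-the-counter medication → 0% → £0.00
Scented candle £11.60: all other goods → 9.75% → £1.13
T-shirt £31.36: clothing → 8% → £2.51
Snow pants £166.15: clothing → 8% + 3.5% surcharge = 11.5% → £19.11
Subtotal = £384.10; tax = £33.32; total due = £417.42

£417.42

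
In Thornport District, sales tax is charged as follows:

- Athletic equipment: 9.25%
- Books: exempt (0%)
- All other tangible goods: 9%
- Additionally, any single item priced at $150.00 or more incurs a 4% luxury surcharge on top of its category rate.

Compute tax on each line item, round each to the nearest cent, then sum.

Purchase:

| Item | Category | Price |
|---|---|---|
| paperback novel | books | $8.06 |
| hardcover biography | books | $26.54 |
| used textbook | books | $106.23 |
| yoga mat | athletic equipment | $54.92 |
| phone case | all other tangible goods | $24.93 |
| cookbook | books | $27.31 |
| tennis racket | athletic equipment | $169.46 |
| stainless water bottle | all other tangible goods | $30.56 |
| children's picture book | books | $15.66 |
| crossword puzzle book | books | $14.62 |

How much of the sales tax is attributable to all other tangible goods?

$4.99

Phone case $24.93: all other tangible goods → 9% → $2.24
Stainless water bottle $30.56: all other tangible goods → 9% → $2.75
Tax on all other tangible goods = $2.24 + $2.75 = $4.99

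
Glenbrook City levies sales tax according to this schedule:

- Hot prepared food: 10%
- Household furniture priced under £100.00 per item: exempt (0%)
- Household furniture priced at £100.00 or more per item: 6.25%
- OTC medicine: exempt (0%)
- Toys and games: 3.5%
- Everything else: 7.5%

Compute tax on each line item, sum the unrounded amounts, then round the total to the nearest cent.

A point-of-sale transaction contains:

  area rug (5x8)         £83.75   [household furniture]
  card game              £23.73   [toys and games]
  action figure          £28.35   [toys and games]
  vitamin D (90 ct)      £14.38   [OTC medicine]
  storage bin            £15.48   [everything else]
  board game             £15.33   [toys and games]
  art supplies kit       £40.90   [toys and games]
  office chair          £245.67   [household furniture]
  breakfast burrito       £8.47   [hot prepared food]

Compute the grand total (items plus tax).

Area rug (5x8) £83.75: household furniture, under £100.00 → 0% → £0.00
Card game £23.73: toys and games → 3.5% → £0.83055
Action figure £28.35: toys and games → 3.5% → £0.99225
Vitamin D (90 ct) £14.38: OTC medicine → 0% → £0.00
Storage bin £15.48: everything else → 7.5% → £1.161
Board game £15.33: toys and games → 3.5% → £0.53655
Art supplies kit £40.90: toys and games → 3.5% → £1.4315
Office chair £245.67: household furniture, £100.00 or more → 6.25% → £15.354375
Breakfast burrito £8.47: hot prepared food → 10% → £0.847
Subtotal = £476.06; unrounded tax = £21.153225 → £21.15; total due = £497.21

£497.21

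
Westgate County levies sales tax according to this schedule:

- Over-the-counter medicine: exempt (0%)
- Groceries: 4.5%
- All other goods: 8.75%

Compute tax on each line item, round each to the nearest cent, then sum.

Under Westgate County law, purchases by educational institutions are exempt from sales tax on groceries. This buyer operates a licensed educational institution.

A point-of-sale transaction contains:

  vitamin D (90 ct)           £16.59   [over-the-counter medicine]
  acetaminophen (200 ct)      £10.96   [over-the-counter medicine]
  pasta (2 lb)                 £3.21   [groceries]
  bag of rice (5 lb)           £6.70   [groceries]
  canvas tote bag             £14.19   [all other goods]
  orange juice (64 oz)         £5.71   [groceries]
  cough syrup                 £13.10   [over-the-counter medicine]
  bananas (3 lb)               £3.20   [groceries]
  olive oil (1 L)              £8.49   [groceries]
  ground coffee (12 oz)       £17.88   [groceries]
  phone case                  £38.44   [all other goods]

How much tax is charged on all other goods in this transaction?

£4.60

Canvas tote bag £14.19: all other goods → 8.75% → £1.24
Phone case £38.44: all other goods → 8.75% → £3.36
Tax on all other goods = £1.24 + £3.36 = £4.60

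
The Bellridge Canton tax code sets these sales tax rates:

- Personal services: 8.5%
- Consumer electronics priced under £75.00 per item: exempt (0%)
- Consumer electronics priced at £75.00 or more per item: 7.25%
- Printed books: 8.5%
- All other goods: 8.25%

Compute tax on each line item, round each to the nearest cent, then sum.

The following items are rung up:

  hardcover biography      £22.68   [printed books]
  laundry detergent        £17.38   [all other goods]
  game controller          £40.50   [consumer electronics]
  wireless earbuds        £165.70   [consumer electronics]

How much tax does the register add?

£15.37

Hardcover biography £22.68: printed books → 8.5% → £1.93
Laundry detergent £17.38: all other goods → 8.25% → £1.43
Game controller £40.50: consumer electronics, under £75.00 → 0% → £0.00
Wireless earbuds £165.70: consumer electronics, £75.00 or more → 7.25% → £12.01
Total tax = £1.93 + £1.43 + £12.01 = £15.37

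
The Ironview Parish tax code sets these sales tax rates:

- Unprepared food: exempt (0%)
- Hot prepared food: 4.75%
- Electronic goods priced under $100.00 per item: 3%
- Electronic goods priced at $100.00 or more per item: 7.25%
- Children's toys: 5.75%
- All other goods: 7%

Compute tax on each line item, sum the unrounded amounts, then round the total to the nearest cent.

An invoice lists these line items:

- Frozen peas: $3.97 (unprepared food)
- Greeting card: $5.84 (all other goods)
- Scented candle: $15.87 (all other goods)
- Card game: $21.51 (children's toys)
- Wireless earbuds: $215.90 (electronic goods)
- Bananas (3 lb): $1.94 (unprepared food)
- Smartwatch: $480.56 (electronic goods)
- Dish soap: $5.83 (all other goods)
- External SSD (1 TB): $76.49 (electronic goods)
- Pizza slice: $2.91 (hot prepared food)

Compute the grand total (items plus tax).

Frozen peas $3.97: unprepared food → 0% → $0.00
Greeting card $5.84: all other goods → 7% → $0.4088
Scented candle $15.87: all other goods → 7% → $1.1109
Card game $21.51: children's toys → 5.75% → $1.236825
Wireless earbuds $215.90: electronic goods, $100.00 or more → 7.25% → $15.65275
Bananas (3 lb) $1.94: unprepared food → 0% → $0.00
Smartwatch $480.56: electronic goods, $100.00 or more → 7.25% → $34.8406
Dish soap $5.83: all other goods → 7% → $0.4081
External SSD (1 TB) $76.49: electronic goods, under $100.00 → 3% → $2.2947
Pizza slice $2.91: hot prepared food → 4.75% → $0.138225
Subtotal = $830.82; unrounded tax = $56.0909 → $56.09; total due = $886.91

$886.91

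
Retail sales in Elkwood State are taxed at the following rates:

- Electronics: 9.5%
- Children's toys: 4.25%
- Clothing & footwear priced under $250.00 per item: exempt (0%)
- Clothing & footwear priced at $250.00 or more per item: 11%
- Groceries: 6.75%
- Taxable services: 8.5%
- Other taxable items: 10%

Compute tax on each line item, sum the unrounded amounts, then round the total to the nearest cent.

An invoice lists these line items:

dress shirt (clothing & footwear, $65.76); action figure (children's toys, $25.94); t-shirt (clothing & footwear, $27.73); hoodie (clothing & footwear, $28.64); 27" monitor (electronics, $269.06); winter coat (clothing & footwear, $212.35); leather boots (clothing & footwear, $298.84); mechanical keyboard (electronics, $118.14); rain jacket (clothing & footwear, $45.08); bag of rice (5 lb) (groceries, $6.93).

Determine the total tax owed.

Dress shirt $65.76: clothing & footwear, under $250.00 → 0% → $0.00
Action figure $25.94: children's toys → 4.25% → $1.10245
T-shirt $27.73: clothing & footwear, under $250.00 → 0% → $0.00
Hoodie $28.64: clothing & footwear, under $250.00 → 0% → $0.00
27" monitor $269.06: electronics → 9.5% → $25.5607
Winter coat $212.35: clothing & footwear, under $250.00 → 0% → $0.00
Leather boots $298.84: clothing & footwear, $250.00 or more → 11% → $32.8724
Mechanical keyboard $118.14: electronics → 9.5% → $11.2233
Rain jacket $45.08: clothing & footwear, under $250.00 → 0% → $0.00
Bag of rice (5 lb) $6.93: groceries → 6.75% → $0.467775
Unrounded tax sum = $71.226625 → $71.23

$71.23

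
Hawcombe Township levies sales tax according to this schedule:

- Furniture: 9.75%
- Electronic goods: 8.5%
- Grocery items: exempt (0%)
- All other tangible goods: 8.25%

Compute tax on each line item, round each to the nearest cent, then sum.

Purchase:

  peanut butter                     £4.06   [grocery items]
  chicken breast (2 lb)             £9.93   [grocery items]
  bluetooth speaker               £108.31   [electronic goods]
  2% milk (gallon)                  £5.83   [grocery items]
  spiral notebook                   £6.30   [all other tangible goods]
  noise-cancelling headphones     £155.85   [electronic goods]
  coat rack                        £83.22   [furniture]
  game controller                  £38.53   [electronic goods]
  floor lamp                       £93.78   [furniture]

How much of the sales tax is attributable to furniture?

£17.25

Coat rack £83.22: furniture → 9.75% → £8.11
Floor lamp £93.78: furniture → 9.75% → £9.14
Tax on furniture = £8.11 + £9.14 = £17.25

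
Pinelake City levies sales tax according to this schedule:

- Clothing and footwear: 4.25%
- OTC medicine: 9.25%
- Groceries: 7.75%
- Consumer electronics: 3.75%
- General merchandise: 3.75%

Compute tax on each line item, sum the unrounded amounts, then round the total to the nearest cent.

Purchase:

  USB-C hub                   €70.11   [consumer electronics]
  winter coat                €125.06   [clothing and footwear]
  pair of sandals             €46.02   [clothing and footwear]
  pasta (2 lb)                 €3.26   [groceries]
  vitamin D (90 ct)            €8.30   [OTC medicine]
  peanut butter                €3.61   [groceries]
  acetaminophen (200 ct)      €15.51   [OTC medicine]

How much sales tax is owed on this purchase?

€12.63

USB-C hub €70.11: consumer electronics → 3.75% → €2.629125
Winter coat €125.06: clothing and footwear → 4.25% → €5.31505
Pair of sandals €46.02: clothing and footwear → 4.25% → €1.95585
Pasta (2 lb) €3.26: groceries → 7.75% → €0.25265
Vitamin D (90 ct) €8.30: OTC medicine → 9.25% → €0.76775
Peanut butter €3.61: groceries → 7.75% → €0.279775
Acetaminophen (200 ct) €15.51: OTC medicine → 9.25% → €1.434675
Unrounded tax sum = €12.634875 → €12.63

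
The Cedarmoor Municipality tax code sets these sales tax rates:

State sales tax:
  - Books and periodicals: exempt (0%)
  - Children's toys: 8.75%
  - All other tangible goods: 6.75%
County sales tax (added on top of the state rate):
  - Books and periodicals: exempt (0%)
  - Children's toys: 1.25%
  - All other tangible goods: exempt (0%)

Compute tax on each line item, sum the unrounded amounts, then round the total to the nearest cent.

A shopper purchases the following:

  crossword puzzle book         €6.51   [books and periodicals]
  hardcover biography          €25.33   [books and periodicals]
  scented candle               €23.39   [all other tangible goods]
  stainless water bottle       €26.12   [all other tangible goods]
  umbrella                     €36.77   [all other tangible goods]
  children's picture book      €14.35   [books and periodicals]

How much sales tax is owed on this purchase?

Crossword puzzle book €6.51: books and periodicals → 0% + 0% county = 0% → €0.00
Hardcover biography €25.33: books and periodicals → 0% + 0% county = 0% → €0.00
Scented candle €23.39: all other tangible goods → 6.75% + 0% county = 6.75% → €1.578825
Stainless water bottle €26.12: all other tangible goods → 6.75% + 0% county = 6.75% → €1.7631
Umbrella €36.77: all other tangible goods → 6.75% + 0% county = 6.75% → €2.481975
Children's picture book €14.35: books and periodicals → 0% + 0% county = 0% → €0.00
Unrounded tax sum = €5.8239 → €5.82

€5.82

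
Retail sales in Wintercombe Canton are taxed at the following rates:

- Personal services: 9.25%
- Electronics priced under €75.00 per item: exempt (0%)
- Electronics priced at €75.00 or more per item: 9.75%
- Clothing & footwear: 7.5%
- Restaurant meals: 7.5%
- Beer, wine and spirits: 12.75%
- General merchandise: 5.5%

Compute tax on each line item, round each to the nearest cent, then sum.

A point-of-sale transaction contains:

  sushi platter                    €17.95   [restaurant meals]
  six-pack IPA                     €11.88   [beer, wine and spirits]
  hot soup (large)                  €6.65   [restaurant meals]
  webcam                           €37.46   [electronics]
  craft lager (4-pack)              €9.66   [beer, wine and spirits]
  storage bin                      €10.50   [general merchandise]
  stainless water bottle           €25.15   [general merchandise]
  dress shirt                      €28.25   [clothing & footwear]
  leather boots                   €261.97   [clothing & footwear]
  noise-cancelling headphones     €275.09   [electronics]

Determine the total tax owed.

€55.14

Sushi platter €17.95: restaurant meals → 7.5% → €1.35
Six-pack IPA €11.88: beer, wine and spirits → 12.75% → €1.51
Hot soup (large) €6.65: restaurant meals → 7.5% → €0.50
Webcam €37.46: electronics, under €75.00 → 0% → €0.00
Craft lager (4-pack) €9.66: beer, wine and spirits → 12.75% → €1.23
Storage bin €10.50: general merchandise → 5.5% → €0.58
Stainless water bottle €25.15: general merchandise → 5.5% → €1.38
Dress shirt €28.25: clothing & footwear → 7.5% → €2.12
Leather boots €261.97: clothing & footwear → 7.5% → €19.65
Noise-cancelling headphones €275.09: electronics, €75.00 or more → 9.75% → €26.82
Total tax = €1.35 + €1.51 + €0.50 + €1.23 + €0.58 + €1.38 + €2.12 + €19.65 + €26.82 = €55.14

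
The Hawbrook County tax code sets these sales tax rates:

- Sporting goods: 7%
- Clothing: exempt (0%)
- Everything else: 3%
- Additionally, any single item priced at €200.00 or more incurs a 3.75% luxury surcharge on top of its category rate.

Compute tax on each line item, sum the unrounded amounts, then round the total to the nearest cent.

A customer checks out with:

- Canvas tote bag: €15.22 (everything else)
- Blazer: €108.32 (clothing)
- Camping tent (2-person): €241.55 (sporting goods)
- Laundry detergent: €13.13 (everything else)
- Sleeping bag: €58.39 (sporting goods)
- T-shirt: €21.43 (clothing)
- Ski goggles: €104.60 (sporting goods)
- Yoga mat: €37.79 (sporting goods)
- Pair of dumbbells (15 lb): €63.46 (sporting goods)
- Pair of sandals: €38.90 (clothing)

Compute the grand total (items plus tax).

€748.10

Canvas tote bag €15.22: everything else → 3% → €0.4566
Blazer €108.32: clothing → 0% → €0.00
Camping tent (2-person) €241.55: sporting goods → 7% + 3.75% surcharge = 10.75% → €25.966625
Laundry detergent €13.13: everything else → 3% → €0.3939
Sleeping bag €58.39: sporting goods → 7% → €4.0873
T-shirt €21.43: clothing → 0% → €0.00
Ski goggles €104.60: sporting goods → 7% → €7.322
Yoga mat €37.79: sporting goods → 7% → €2.6453
Pair of dumbbells (15 lb) €63.46: sporting goods → 7% → €4.4422
Pair of sandals €38.90: clothing → 0% → €0.00
Subtotal = €702.79; unrounded tax = €45.313925 → €45.31; total due = €748.10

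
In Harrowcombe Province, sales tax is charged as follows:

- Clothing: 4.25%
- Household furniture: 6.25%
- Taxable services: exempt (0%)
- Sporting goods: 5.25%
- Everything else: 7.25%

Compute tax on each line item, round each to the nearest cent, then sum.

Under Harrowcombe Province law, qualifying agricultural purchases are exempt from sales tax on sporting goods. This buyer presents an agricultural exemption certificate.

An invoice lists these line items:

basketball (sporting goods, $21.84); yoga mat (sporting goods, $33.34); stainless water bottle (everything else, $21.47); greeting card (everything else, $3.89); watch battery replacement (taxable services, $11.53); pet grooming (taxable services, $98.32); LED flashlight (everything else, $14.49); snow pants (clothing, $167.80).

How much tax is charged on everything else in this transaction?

Stainless water bottle $21.47: everything else → 7.25% → $1.56
Greeting card $3.89: everything else → 7.25% → $0.28
LED flashlight $14.49: everything else → 7.25% → $1.05
Tax on everything else = $1.56 + $0.28 + $1.05 = $2.89

$2.89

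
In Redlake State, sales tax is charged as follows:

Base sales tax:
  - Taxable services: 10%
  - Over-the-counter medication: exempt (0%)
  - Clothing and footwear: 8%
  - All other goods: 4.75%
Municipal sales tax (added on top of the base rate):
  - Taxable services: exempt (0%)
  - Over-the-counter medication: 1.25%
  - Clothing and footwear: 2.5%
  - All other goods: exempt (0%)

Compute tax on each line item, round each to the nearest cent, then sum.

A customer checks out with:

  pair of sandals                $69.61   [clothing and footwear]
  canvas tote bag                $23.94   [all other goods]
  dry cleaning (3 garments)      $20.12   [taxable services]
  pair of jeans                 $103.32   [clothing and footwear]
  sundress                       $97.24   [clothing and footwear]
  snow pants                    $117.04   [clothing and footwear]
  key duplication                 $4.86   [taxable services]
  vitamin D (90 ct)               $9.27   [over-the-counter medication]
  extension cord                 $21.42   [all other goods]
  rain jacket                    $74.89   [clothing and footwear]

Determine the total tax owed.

Pair of sandals $69.61: clothing and footwear → 8% + 2.5% municipal = 10.5% → $7.31
Canvas tote bag $23.94: all other goods → 4.75% + 0% municipal = 4.75% → $1.14
Dry cleaning (3 garments) $20.12: taxable services → 10% + 0% municipal = 10% → $2.01
Pair of jeans $103.32: clothing and footwear → 8% + 2.5% municipal = 10.5% → $10.85
Sundress $97.24: clothing and footwear → 8% + 2.5% municipal = 10.5% → $10.21
Snow pants $117.04: clothing and footwear → 8% + 2.5% municipal = 10.5% → $12.29
Key duplication $4.86: taxable services → 10% + 0% municipal = 10% → $0.49
Vitamin D (90 ct) $9.27: over-the-counter medication → 0% + 1.25% municipal = 1.25% → $0.12
Extension cord $21.42: all other goods → 4.75% + 0% municipal = 4.75% → $1.02
Rain jacket $74.89: clothing and footwear → 8% + 2.5% municipal = 10.5% → $7.86
Total tax = $7.31 + $1.14 + $2.01 + $10.85 + $10.21 + $12.29 + $0.49 + $0.12 + $1.02 + $7.86 = $53.30

$53.30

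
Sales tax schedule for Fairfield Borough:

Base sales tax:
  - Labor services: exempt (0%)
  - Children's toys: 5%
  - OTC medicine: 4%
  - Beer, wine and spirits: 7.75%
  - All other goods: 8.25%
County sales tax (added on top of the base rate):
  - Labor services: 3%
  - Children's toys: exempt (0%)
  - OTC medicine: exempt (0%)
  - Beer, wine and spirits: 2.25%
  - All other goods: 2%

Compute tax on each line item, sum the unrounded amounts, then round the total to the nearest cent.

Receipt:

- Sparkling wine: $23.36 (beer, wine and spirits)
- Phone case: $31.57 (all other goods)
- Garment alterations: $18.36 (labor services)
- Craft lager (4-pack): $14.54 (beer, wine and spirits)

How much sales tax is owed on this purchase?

Sparkling wine $23.36: beer, wine and spirits → 7.75% + 2.25% county = 10% → $2.336
Phone case $31.57: all other goods → 8.25% + 2% county = 10.25% → $3.235925
Garment alterations $18.36: labor services → 0% + 3% county = 3% → $0.5508
Craft lager (4-pack) $14.54: beer, wine and spirits → 7.75% + 2.25% county = 10% → $1.454
Unrounded tax sum = $7.576725 → $7.58

$7.58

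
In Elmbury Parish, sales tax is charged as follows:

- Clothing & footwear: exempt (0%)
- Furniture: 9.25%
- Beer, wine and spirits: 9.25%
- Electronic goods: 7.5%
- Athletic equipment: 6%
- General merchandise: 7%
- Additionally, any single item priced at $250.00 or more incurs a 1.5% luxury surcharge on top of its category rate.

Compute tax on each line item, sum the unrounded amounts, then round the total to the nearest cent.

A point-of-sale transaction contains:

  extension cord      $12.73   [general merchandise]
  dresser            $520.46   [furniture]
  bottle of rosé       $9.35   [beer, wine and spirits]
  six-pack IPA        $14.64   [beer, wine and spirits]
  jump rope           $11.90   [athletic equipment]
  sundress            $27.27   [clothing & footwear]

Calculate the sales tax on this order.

Extension cord $12.73: general merchandise → 7% → $0.8911
Dresser $520.46: furniture → 9.25% + 1.5% surcharge = 10.75% → $55.94945
Bottle of rosé $9.35: beer, wine and spirits → 9.25% → $0.864875
Six-pack IPA $14.64: beer, wine and spirits → 9.25% → $1.3542
Jump rope $11.90: athletic equipment → 6% → $0.714
Sundress $27.27: clothing & footwear → 0% → $0.00
Unrounded tax sum = $59.773625 → $59.77

$59.77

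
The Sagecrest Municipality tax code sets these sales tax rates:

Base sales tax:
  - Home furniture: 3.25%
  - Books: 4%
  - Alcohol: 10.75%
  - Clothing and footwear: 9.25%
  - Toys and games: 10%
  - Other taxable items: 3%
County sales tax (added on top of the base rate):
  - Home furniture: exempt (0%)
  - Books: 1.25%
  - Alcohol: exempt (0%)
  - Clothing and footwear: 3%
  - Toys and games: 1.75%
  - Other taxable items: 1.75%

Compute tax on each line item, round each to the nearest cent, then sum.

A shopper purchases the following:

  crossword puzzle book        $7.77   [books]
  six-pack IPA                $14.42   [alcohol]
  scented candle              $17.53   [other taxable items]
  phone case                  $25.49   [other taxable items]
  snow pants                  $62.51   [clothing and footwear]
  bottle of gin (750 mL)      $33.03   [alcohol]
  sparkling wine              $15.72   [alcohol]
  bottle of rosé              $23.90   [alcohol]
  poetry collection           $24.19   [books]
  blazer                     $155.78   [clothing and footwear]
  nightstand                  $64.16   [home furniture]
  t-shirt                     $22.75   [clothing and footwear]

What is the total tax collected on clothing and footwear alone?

$29.53

Snow pants $62.51: clothing and footwear → 9.25% + 3% county = 12.25% → $7.66
Blazer $155.78: clothing and footwear → 9.25% + 3% county = 12.25% → $19.08
T-shirt $22.75: clothing and footwear → 9.25% + 3% county = 12.25% → $2.79
Tax on clothing and footwear = $7.66 + $19.08 + $2.79 = $29.53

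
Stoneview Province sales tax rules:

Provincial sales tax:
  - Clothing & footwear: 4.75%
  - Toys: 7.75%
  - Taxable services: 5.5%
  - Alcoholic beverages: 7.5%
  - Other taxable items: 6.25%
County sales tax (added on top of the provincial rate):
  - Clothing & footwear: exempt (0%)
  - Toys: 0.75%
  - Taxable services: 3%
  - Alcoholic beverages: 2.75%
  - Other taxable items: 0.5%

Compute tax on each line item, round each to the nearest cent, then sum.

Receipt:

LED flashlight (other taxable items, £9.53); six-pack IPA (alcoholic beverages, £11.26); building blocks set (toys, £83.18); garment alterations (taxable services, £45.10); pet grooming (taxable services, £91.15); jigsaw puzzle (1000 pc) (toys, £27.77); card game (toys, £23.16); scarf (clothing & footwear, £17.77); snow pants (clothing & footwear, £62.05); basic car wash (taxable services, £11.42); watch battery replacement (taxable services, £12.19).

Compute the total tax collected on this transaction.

LED flashlight £9.53: other taxable items → 6.25% + 0.5% county = 6.75% → £0.64
Six-pack IPA £11.26: alcoholic beverages → 7.5% + 2.75% county = 10.25% → £1.15
Building blocks set £83.18: toys → 7.75% + 0.75% county = 8.5% → £7.07
Garment alterations £45.10: taxable services → 5.5% + 3% county = 8.5% → £3.83
Pet grooming £91.15: taxable services → 5.5% + 3% county = 8.5% → £7.75
Jigsaw puzzle (1000 pc) £27.77: toys → 7.75% + 0.75% county = 8.5% → £2.36
Card game £23.16: toys → 7.75% + 0.75% county = 8.5% → £1.97
Scarf £17.77: clothing & footwear → 4.75% + 0% county = 4.75% → £0.84
Snow pants £62.05: clothing & footwear → 4.75% + 0% county = 4.75% → £2.95
Basic car wash £11.42: taxable services → 5.5% + 3% county = 8.5% → £0.97
Watch battery replacement £12.19: taxable services → 5.5% + 3% county = 8.5% → £1.04
Total tax = £0.64 + £1.15 + £7.07 + £3.83 + £7.75 + £2.36 + £1.97 + £0.84 + £2.95 + £0.97 + £1.04 = £30.57

£30.57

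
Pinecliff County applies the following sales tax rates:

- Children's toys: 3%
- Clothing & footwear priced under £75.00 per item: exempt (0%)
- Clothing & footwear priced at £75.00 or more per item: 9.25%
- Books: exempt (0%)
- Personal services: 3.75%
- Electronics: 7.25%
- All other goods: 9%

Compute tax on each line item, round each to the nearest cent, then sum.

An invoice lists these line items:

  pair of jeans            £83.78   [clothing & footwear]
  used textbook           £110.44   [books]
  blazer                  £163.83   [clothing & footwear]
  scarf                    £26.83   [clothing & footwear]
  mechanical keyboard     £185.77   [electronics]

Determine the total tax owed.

£36.37

Pair of jeans £83.78: clothing & footwear, £75.00 or more → 9.25% → £7.75
Used textbook £110.44: books → 0% → £0.00
Blazer £163.83: clothing & footwear, £75.00 or more → 9.25% → £15.15
Scarf £26.83: clothing & footwear, under £75.00 → 0% → £0.00
Mechanical keyboard £185.77: electronics → 7.25% → £13.47
Total tax = £7.75 + £15.15 + £13.47 = £36.37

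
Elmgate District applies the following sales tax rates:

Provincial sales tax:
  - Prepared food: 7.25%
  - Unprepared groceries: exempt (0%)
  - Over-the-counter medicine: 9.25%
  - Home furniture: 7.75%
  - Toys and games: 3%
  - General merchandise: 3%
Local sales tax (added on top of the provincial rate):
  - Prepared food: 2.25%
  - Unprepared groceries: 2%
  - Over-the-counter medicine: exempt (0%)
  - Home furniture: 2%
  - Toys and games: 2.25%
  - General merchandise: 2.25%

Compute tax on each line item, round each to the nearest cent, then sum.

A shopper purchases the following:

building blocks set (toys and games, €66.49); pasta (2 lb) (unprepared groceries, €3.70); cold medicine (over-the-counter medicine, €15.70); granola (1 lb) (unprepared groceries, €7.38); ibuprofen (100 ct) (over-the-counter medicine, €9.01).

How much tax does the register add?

Building blocks set €66.49: toys and games → 3% + 2.25% local = 5.25% → €3.49
Pasta (2 lb) €3.70: unprepared groceries → 0% + 2% local = 2% → €0.07
Cold medicine €15.70: over-the-counter medicine → 9.25% + 0% local = 9.25% → €1.45
Granola (1 lb) €7.38: unprepared groceries → 0% + 2% local = 2% → €0.15
Ibuprofen (100 ct) €9.01: over-the-counter medicine → 9.25% + 0% local = 9.25% → €0.83
Total tax = €3.49 + €0.07 + €1.45 + €0.15 + €0.83 = €5.99

€5.99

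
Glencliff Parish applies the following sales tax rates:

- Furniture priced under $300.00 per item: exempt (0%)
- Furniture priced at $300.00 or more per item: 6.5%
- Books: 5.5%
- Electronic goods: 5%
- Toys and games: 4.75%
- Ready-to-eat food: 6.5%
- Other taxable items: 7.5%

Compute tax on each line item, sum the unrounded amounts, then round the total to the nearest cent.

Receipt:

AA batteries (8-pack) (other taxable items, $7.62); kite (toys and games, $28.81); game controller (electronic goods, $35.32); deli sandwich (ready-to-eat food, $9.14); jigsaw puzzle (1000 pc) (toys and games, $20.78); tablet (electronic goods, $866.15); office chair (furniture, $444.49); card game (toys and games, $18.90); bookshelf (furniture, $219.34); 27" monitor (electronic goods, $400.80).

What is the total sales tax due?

AA batteries (8-pack) $7.62: other taxable items → 7.5% → $0.5715
Kite $28.81: toys and games → 4.75% → $1.368475
Game controller $35.32: electronic goods → 5% → $1.766
Deli sandwich $9.14: ready-to-eat food → 6.5% → $0.5941
Jigsaw puzzle (1000 pc) $20.78: toys and games → 4.75% → $0.98705
Tablet $866.15: electronic goods → 5% → $43.3075
Office chair $444.49: furniture, $300.00 or more → 6.5% → $28.89185
Card game $18.90: toys and games → 4.75% → $0.89775
Bookshelf $219.34: furniture, under $300.00 → 0% → $0.00
27" monitor $400.80: electronic goods → 5% → $20.04
Unrounded tax sum = $98.424225 → $98.42

$98.42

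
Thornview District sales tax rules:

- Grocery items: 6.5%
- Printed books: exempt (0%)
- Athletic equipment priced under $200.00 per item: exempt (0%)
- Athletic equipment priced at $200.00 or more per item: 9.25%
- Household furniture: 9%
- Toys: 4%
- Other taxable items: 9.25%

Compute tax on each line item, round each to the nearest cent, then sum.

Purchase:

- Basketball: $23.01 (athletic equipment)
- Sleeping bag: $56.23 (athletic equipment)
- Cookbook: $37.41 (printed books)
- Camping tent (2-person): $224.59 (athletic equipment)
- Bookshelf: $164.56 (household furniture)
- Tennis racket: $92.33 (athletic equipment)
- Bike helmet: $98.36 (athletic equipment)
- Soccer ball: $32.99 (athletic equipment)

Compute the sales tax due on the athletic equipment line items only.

$20.77

Basketball $23.01: athletic equipment, under $200.00 → 0% → $0.00
Sleeping bag $56.23: athletic equipment, under $200.00 → 0% → $0.00
Camping tent (2-person) $224.59: athletic equipment, $200.00 or more → 9.25% → $20.77
Tennis racket $92.33: athletic equipment, under $200.00 → 0% → $0.00
Bike helmet $98.36: athletic equipment, under $200.00 → 0% → $0.00
Soccer ball $32.99: athletic equipment, under $200.00 → 0% → $0.00
Tax on athletic equipment = $0.00 + $0.00 + $20.77 + $0.00 + $0.00 + $0.00 = $20.77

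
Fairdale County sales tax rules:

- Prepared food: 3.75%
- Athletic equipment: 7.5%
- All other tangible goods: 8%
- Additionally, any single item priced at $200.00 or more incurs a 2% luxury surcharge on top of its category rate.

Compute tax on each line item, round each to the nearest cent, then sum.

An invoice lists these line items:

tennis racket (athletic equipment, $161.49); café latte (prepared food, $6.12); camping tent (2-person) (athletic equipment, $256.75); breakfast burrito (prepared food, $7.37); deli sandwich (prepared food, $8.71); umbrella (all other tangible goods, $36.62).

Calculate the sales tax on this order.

Tennis racket $161.49: athletic equipment → 7.5% → $12.11
Café latte $6.12: prepared food → 3.75% → $0.23
Camping tent (2-person) $256.75: athletic equipment → 7.5% + 2% surcharge = 9.5% → $24.39
Breakfast burrito $7.37: prepared food → 3.75% → $0.28
Deli sandwich $8.71: prepared food → 3.75% → $0.33
Umbrella $36.62: all other tangible goods → 8% → $2.93
Total tax = $12.11 + $0.23 + $24.39 + $0.28 + $0.33 + $2.93 = $40.27

$40.27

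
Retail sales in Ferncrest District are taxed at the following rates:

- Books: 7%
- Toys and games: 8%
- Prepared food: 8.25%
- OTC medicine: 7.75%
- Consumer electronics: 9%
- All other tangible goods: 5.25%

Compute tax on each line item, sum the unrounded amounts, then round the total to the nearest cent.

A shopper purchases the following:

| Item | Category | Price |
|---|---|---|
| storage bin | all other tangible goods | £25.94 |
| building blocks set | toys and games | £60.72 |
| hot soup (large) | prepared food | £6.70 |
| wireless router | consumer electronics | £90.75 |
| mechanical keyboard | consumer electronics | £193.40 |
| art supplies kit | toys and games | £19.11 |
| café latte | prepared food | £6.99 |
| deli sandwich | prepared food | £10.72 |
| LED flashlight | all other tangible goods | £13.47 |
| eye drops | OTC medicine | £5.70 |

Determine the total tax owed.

Storage bin £25.94: all other tangible goods → 5.25% → £1.36185
Building blocks set £60.72: toys and games → 8% → £4.8576
Hot soup (large) £6.70: prepared food → 8.25% → £0.55275
Wireless router £90.75: consumer electronics → 9% → £8.1675
Mechanical keyboard £193.40: consumer electronics → 9% → £17.406
Art supplies kit £19.11: toys and games → 8% → £1.5288
Café latte £6.99: prepared food → 8.25% → £0.576675
Deli sandwich £10.72: prepared food → 8.25% → £0.8844
LED flashlight £13.47: all other tangible goods → 5.25% → £0.707175
Eye drops £5.70: OTC medicine → 7.75% → £0.44175
Unrounded tax sum = £36.4845 → £36.48

£36.48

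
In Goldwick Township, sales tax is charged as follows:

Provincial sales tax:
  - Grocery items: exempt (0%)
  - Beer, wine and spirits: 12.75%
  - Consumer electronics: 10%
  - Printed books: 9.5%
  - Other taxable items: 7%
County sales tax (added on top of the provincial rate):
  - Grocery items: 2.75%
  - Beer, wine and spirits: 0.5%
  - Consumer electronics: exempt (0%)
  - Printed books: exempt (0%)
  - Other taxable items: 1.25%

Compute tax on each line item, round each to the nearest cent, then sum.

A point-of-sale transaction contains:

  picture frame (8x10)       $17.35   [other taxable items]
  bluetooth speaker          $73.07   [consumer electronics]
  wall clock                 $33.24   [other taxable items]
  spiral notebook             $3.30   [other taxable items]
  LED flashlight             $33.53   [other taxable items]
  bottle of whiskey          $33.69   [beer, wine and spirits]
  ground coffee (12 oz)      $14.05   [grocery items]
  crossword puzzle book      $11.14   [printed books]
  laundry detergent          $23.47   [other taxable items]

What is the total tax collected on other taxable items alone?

$9.15

Picture frame (8x10) $17.35: other taxable items → 7% + 1.25% county = 8.25% → $1.43
Wall clock $33.24: other taxable items → 7% + 1.25% county = 8.25% → $2.74
Spiral notebook $3.30: other taxable items → 7% + 1.25% county = 8.25% → $0.27
LED flashlight $33.53: other taxable items → 7% + 1.25% county = 8.25% → $2.77
Laundry detergent $23.47: other taxable items → 7% + 1.25% county = 8.25% → $1.94
Tax on other taxable items = $1.43 + $2.74 + $0.27 + $2.77 + $1.94 = $9.15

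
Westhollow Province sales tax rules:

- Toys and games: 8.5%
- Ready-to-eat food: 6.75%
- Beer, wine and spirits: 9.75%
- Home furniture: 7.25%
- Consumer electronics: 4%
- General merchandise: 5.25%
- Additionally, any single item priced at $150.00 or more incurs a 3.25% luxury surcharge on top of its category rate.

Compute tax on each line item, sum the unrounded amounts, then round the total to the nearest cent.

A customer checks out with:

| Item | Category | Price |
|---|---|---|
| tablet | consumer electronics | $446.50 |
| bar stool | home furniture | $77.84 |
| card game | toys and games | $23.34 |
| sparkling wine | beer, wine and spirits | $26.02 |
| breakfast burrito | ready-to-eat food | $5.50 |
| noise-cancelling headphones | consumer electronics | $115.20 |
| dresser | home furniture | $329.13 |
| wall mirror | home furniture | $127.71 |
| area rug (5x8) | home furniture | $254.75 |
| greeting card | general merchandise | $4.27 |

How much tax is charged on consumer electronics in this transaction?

Tablet $446.50: consumer electronics → 4% + 3.25% surcharge = 7.25% → $32.37125
Noise-cancelling headphones $115.20: consumer electronics → 4% → $4.608
Tax on consumer electronics: unrounded sum = $36.97925 → $36.98

$36.98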